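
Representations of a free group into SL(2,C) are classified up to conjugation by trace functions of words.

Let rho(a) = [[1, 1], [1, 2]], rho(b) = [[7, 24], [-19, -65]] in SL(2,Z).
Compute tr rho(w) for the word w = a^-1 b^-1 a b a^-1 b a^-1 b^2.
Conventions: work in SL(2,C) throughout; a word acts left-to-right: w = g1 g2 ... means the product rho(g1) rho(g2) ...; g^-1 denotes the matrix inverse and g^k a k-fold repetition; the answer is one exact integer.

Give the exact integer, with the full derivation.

rho(a^-1) = [[2, -1], [-1, 1]]
... * rho(b^-1) = [[-65, -24], [19, 7]]  ->  [[-149, -55], [84, 31]]
... * rho(a) = [[1, 1], [1, 2]]  ->  [[-204, -259], [115, 146]]
... * rho(b) = [[7, 24], [-19, -65]]  ->  [[3493, 11939], [-1969, -6730]]
... * rho(a^-1) = [[2, -1], [-1, 1]]  ->  [[-4953, 8446], [2792, -4761]]
... * rho(b) = [[7, 24], [-19, -65]]  ->  [[-195145, -667862], [110003, 376473]]
... * rho(a^-1) = [[2, -1], [-1, 1]]  ->  [[277572, -472717], [-156467, 266470]]
... * rho(b) = [[7, 24], [-19, -65]]  ->  [[10924627, 37388333], [-6158199, -21075758]]
... * rho(b) = [[7, 24], [-19, -65]]  ->  [[-633905938, -2168050597], [357332009, 1222127494]]
tr = -633905938 + 1222127494 = 588221556

588221556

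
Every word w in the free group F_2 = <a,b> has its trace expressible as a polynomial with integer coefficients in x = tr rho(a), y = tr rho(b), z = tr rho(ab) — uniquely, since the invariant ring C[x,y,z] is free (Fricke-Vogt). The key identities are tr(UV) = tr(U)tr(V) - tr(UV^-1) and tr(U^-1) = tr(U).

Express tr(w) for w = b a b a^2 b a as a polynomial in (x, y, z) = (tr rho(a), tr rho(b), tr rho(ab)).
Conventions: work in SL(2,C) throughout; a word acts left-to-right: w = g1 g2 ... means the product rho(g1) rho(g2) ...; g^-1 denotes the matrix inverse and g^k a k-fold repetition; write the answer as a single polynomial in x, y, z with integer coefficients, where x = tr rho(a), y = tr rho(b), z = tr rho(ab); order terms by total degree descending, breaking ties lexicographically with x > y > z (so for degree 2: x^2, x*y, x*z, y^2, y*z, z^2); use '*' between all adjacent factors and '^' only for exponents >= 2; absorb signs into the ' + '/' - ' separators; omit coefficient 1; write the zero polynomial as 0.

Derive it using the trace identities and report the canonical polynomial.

apply: tr(b a b a) = tr(a b) tr(a b) - tr(1)   [split at a repeated a] = z^2 - 2
tr(b a b a b a) = tr(b a) tr(b a b a) - tr(b^-1 a^-1)   [split at a repeated b] = z^3 - 3*z
tr(a b a) = tr(a) tr(b a) - tr(b)   [square of a] = x*z - y
apply: tr(b a b a b) = tr(b) tr(a b a b) - tr(a b a)   [square of b] = y*z^2 - x*z - y
tr(b a b a^2 b a) = tr(a) tr(b a b a b a) - tr(b a b a b)   [square of a] = x*z^3 - y*z^2 - 2*x*z + y

x*z^3 - y*z^2 - 2*x*z + y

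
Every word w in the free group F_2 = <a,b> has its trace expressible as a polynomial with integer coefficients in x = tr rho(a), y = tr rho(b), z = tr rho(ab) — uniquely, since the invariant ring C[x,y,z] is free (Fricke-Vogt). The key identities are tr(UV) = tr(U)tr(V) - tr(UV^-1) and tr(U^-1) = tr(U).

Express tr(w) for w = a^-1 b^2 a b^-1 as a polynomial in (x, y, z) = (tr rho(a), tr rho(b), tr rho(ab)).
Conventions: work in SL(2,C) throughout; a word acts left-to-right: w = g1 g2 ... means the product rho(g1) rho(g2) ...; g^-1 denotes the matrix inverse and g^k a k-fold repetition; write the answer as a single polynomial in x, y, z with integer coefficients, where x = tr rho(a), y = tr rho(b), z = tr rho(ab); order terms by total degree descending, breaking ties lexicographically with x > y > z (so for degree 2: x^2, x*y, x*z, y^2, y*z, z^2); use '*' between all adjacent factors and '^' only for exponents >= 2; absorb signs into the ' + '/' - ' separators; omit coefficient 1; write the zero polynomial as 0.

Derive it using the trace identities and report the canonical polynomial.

-x*y^2*z + x^2*y + y^3 + y*z^2 - 3*y

tr(b^2 a) = tr(b)*tr(a b) - tr(a) = y*z - x
tr(b^2) = tr(b)*tr(b) - tr(1) = y^2 - 2
tr(a b^2 a) = tr(a)*tr(b^2 a) - tr(b^2) = x*y*z - x^2 - y^2 + 2
tr(a b a b) = tr(b a)*tr(b a) - tr(1) = z^2 - 2
tr(a b a) = tr(a)*tr(b a) - tr(b) = x*z - y
tr(a b^2 a b) = tr(b)*tr(a b a b) - tr(a b a) = y*z^2 - x*z - y
tr(b^2 a b^-1 a) = tr(a b^2 a)*tr(b) - tr(a b^2 a b) = x*y^2*z - x^2*y - y^3 - y*z^2 + x*z + 3*y
tr(a^-1 b^2 a b^-1) = tr(b^2 a b^-1)*tr(a) - tr(b^2 a b^-1 a) = -x*y^2*z + x^2*y + y^3 + y*z^2 - 3*y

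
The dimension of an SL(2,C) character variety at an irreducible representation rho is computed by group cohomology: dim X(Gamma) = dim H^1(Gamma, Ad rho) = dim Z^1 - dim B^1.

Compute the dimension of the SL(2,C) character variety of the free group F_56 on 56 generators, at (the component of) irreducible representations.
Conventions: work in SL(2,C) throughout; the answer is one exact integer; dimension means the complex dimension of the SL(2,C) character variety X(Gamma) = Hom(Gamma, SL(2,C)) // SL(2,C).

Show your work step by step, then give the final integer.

165

The free group F_56: 56 generators, no relators.
Z^1(Gamma, Ad rho) = (sl_2)^56: a cocycle is a free choice of one sl_2 vector per generator, so dim Z^1 = 3*56 = 168.
At an irreducible rho the centralizer of the image in sl_2 is 0, so the coboundary map sl_2 -> Z^1 is injective: dim B^1 = 3.
dim H^1 = 168 - 3 = 165, which is dim X.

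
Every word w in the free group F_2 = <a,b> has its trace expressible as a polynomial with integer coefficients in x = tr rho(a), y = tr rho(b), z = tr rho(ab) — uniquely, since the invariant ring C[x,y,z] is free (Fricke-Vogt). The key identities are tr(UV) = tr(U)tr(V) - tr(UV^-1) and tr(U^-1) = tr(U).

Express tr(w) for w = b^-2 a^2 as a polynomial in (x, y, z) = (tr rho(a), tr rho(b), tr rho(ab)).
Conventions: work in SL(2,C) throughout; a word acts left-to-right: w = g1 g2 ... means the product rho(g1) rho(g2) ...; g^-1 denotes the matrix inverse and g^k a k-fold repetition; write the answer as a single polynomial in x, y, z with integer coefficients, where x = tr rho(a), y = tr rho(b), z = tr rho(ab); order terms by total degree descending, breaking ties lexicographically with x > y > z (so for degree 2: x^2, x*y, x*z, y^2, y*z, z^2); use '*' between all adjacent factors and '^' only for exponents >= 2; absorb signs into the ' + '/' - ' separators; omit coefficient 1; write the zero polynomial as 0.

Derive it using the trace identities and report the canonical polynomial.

x^2*y^2 - x*y*z - x^2 - y^2 + 2

tr(a^2) = tr(a)*tr(a) - tr(1) = x^2 - 2
tr(a^2 b) = tr(a)*tr(b a) - tr(b) = x*z - y
use: tr(b^-1 a^2) = tr(a^2)*tr(b) - tr(a^2 b) = x^2*y - x*z - y
tr(b^-2 a^2) = tr(b^-1 a^2)*tr(b) - tr(b^-1 a^2 b) = x^2*y^2 - x*y*z - x^2 - y^2 + 2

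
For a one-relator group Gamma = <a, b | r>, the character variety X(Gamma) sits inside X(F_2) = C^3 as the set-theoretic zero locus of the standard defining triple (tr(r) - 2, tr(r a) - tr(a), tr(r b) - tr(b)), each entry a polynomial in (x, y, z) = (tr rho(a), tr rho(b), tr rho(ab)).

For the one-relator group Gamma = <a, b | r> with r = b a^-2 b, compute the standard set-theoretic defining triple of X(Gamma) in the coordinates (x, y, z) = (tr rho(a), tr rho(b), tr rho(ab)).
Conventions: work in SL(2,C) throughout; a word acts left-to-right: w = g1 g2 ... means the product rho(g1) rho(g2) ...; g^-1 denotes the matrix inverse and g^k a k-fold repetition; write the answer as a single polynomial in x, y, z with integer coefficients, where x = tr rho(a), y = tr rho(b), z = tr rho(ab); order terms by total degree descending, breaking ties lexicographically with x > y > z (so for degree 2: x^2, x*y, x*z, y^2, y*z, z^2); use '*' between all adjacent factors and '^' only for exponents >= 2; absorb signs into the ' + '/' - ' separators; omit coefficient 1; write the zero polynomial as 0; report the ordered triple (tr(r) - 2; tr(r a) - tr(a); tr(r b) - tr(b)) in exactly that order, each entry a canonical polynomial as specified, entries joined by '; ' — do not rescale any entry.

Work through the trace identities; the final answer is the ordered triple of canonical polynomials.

tr(b^2) = tr(b) * tr(b) - tr(1) = y^2 - 2
tr(b^2 a) = tr(b) * tr(a b) - tr(a) = y*z - x
tr(a^-1 b^2) = tr(b^2) * tr(a) - tr(b^2 a) = x*y^2 - y*z - x
tr(b a^-2 b) = tr(a^-1 b^2) * tr(a) - tr(a^-1 b^2 a) = x^2*y^2 - x*y*z - x^2 - y^2 + 2
tr(b a b a) = tr(b a) * tr(b a) - tr(1)   [split at repeated b] = z^2 - 2
tr(b a b a^-1) = tr(b a b) * tr(a) - tr(b a b a) = x*y*z - x^2 - z^2 + 2
tr(b a^-2 b a) = tr(b a b a^-1) * tr(a) - tr(b a b) = x^2*y*z - x^3 - x*z^2 - y*z + 3*x
tr(b^3) = tr(b) * tr(b^2) - tr(b)  (reduce the b square) = y^3 - 3*y
tr(b^3 a) = tr(b) * tr(b a b) - tr(b a)  (reduce the b square) = y^2*z - x*y - z
tr(a^-1 b^3) = tr(b^3) * tr(a) - tr(b^3 a)  (eliminate a^-1) = x*y^3 - y^2*z - 2*x*y + z
tr(b a^-2 b^2) = tr(a^-1 b^3) * tr(a) - tr(a^-1 b^3 a)  (eliminate a^-1) = x^2*y^3 - x*y^2*z - 2*x^2*y - y^3 + x*z + 3*y
assemble the triple (tr(r) - 2; tr(r a) - x; tr(r b) - y)

x^2*y^2 - x*y*z - x^2 - y^2; x^2*y*z - x^3 - x*z^2 - y*z + 2*x; x^2*y^3 - x*y^2*z - 2*x^2*y - y^3 + x*z + 2*y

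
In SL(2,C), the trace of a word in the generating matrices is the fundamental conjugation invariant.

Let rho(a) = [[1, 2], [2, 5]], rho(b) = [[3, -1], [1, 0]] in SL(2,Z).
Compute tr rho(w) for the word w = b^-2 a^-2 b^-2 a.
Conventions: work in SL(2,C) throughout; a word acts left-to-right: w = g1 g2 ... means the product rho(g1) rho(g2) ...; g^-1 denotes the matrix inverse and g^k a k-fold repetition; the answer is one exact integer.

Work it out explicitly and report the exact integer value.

rho(b^-1) = [[0, 1], [-1, 3]]
... * rho(b^-1) = [[0, 1], [-1, 3]]  ->  [[-1, 3], [-3, 8]]
... * rho(a^-1) = [[5, -2], [-2, 1]]  ->  [[-11, 5], [-31, 14]]
... * rho(a^-1) = [[5, -2], [-2, 1]]  ->  [[-65, 27], [-183, 76]]
... * rho(b^-1) = [[0, 1], [-1, 3]]  ->  [[-27, 16], [-76, 45]]
... * rho(b^-1) = [[0, 1], [-1, 3]]  ->  [[-16, 21], [-45, 59]]
... * rho(a) = [[1, 2], [2, 5]]  ->  [[26, 73], [73, 205]]
tr = 26 + 205 = 231

231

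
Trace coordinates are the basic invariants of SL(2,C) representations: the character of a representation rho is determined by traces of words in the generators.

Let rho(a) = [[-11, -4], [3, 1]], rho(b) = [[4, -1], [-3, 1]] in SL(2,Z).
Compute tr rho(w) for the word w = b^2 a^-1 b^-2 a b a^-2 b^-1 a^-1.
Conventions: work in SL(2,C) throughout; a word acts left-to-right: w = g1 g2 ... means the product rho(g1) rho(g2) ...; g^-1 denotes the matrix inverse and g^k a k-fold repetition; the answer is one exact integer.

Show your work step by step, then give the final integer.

47899550

rho(b) = [[4, -1], [-3, 1]]
... * rho(b) = [[4, -1], [-3, 1]]  ->  [[19, -5], [-15, 4]]
... * rho(a^-1) = [[1, 4], [-3, -11]]  ->  [[34, 131], [-27, -104]]
... * rho(b^-1) = [[1, 1], [3, 4]]  ->  [[427, 558], [-339, -443]]
... * rho(b^-1) = [[1, 1], [3, 4]]  ->  [[2101, 2659], [-1668, -2111]]
... * rho(a) = [[-11, -4], [3, 1]]  ->  [[-15134, -5745], [12015, 4561]]
... * rho(b) = [[4, -1], [-3, 1]]  ->  [[-43301, 9389], [34377, -7454]]
... * rho(a^-1) = [[1, 4], [-3, -11]]  ->  [[-71468, -276483], [56739, 219502]]
... * rho(a^-1) = [[1, 4], [-3, -11]]  ->  [[757981, 2755441], [-601767, -2187566]]
... * rho(b^-1) = [[1, 1], [3, 4]]  ->  [[9024304, 11779745], [-7164465, -9352031]]
... * rho(a^-1) = [[1, 4], [-3, -11]]  ->  [[-26314931, -93479979], [20891628, 74214481]]
tr = -26314931 + 74214481 = 47899550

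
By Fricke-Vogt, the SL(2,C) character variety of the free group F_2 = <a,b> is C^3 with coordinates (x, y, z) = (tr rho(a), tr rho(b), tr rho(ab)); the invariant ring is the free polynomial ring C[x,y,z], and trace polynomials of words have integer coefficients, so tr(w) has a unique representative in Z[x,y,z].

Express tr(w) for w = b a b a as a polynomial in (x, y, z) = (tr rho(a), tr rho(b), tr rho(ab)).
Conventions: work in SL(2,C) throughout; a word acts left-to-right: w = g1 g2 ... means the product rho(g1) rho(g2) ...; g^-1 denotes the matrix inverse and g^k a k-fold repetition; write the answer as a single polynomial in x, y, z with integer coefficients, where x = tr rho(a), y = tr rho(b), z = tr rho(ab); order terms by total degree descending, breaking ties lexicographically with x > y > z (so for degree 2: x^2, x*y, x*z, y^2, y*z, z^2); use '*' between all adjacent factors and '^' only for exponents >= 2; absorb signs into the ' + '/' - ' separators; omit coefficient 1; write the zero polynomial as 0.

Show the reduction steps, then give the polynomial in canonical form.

trace(b a b a) = trace(a b) * trace(a b) - trace(1)  (split on a) = z^2 - 2

z^2 - 2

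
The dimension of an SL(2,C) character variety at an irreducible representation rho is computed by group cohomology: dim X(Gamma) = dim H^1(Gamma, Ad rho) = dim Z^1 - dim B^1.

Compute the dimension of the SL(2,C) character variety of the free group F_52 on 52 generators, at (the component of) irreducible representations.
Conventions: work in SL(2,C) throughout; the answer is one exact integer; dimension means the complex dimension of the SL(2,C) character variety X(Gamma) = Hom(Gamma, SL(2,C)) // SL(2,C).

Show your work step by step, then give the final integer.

153

The free group F_52: 52 generators, no relators.
Z^1(Gamma, Ad rho) = (sl_2)^52: a cocycle is a free choice of one sl_2 vector per generator, so dim Z^1 = 3*52 = 156.
Irreducibility makes the coboundary map sl_2 -> Z^1 injective (trivial centralizer), so dim B^1 = 3.
dim X = dim H^1 = dim Z^1 - dim B^1 = 156 - 3 = 153.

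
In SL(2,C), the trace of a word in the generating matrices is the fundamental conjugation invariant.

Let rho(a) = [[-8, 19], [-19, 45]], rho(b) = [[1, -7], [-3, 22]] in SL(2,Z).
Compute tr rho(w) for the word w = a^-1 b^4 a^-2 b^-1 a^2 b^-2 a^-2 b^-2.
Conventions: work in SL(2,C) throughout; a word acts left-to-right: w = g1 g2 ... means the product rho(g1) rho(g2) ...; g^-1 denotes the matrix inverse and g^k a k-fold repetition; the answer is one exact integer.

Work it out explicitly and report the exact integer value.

15848611806529171712393

rho(a^-1) = [[45, -19], [19, -8]]
... * rho(b) = [[1, -7], [-3, 22]]  ->  [[102, -733], [43, -309]]
... * rho(b) = [[1, -7], [-3, 22]]  ->  [[2301, -16840], [970, -7099]]
... * rho(b) = [[1, -7], [-3, 22]]  ->  [[52821, -386587], [22267, -162968]]
... * rho(b) = [[1, -7], [-3, 22]]  ->  [[1212582, -8874661], [511171, -3741165]]
... * rho(a^-1) = [[45, -19], [19, -8]]  ->  [[-114052369, 47958230], [-48079440, 20217071]]
... * rho(a^-1) = [[45, -19], [19, -8]]  ->  [[-4221150235, 1783329171], [-1779450451, 751772792]]
... * rho(b^-1) = [[22, 7], [3, 1]]  ->  [[-87515317657, -27764722474], [-36892591546, -11704380365]]
... * rho(a) = [[-8, 19], [-19, 45]]  ->  [[1227652268262, -2912203546813], [517523959303, -1227656355799]]
... * rho(a) = [[-8, 19], [-19, 45]]  ->  [[45510649243351, -107723766509607], [19185279085757, -45411580784198]]
... * rho(b^-1) = [[22, 7], [3, 1]]  ->  [[678062983824901, 210850778193850], [285841397534060, 88885372816101]]
... * rho(b^-1) = [[22, 7], [3, 1]]  ->  [[15549937978729372, 4957291664968157], [6555166864197623, 2089775155554521]]
... * rho(a^-1) = [[45, -19], [19, -8]]  ->  [[793935750677216723, -335107154915603324], [334688236844428934, -141266371664191005]]
... * rho(a^-1) = [[45, -19], [19, -8]]  ->  [[29360072837078289379, -12403922023542291145], [12376909596379672935, -5228945526730621706]]
... * rho(b^-1) = [[22, 7], [3, 1]]  ->  [[608709836345095492903, 193116587836005734508], [256605174540160939452, 81409421647927088839]]
... * rho(b^-1) = [[22, 7], [3, 1]]  ->  [[13970966163100118047390, 4454085442251674184829], [5889542104827321934461, 1877645643429053665003]]
tr = 13970966163100118047390 + 1877645643429053665003 = 15848611806529171712393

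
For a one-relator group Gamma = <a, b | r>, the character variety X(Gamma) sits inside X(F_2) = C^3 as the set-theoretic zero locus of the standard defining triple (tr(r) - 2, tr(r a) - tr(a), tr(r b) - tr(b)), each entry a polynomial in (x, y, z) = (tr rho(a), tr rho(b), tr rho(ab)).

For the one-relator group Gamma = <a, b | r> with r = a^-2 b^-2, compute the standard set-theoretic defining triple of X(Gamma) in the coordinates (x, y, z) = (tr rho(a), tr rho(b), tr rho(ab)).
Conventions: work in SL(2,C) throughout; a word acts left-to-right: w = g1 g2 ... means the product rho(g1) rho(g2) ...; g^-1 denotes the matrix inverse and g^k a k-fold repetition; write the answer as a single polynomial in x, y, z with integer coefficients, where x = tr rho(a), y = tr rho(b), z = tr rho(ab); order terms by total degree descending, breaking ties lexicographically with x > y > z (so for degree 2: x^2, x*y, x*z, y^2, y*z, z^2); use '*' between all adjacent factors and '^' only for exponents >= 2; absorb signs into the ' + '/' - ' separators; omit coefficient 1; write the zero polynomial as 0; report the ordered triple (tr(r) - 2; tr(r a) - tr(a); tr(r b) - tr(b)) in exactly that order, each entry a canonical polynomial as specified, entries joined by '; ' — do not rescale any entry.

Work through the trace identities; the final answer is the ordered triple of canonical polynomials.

reduce: trace(b^-1) = trace(b) = y
trace(b^-2) = trace(b^-1) * trace(b) - trace(1) = y^2 - 2
trace(b^-1 a) = trace(a) * trace(b) - trace(a b) = x*y - z
so trace(b^-2 a) = trace(b^-1 a) * trace(b) - trace(b^-1 a b) = x*y^2 - y*z - x
so trace(a^-1 b^-2) = trace(b^-2) * trace(a) - trace(b^-2 a) = y*z - x
reduce: trace(a^-2 b^-2) = trace(a^-1 b^-2) * trace(a) - trace(a^-1 b^-2 a) = x*y*z - x^2 - y^2 + 2
trace(a^-2 b^-1) = trace(a^-1 b^-1) * trace(a) - trace(a^-1 b^-1 a) = x*z - y
assemble the triple (trace(r) - 2; trace(r a) - x; trace(r b) - y)

x*y*z - x^2 - y^2; y*z - 2*x; x*z - 2*y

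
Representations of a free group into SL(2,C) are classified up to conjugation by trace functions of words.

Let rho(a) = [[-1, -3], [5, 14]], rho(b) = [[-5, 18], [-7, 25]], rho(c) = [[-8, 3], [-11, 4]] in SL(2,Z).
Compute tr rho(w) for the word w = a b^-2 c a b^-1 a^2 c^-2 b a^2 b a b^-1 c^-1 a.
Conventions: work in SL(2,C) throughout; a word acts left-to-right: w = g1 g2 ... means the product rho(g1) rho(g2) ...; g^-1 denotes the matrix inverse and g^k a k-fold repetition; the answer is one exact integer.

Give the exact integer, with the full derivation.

26502405119215211

rho(a) = [[-1, -3], [5, 14]]
... * rho(b^-1) = [[25, -18], [7, -5]]  ->  [[-46, 33], [223, -160]]
... * rho(b^-1) = [[25, -18], [7, -5]]  ->  [[-919, 663], [4455, -3214]]
... * rho(c) = [[-8, 3], [-11, 4]]  ->  [[59, -105], [-286, 509]]
... * rho(a) = [[-1, -3], [5, 14]]  ->  [[-584, -1647], [2831, 7984]]
... * rho(b^-1) = [[25, -18], [7, -5]]  ->  [[-26129, 18747], [126663, -90878]]
... * rho(a) = [[-1, -3], [5, 14]]  ->  [[119864, 340845], [-581053, -1652281]]
... * rho(a) = [[-1, -3], [5, 14]]  ->  [[1584361, 4412238], [-7680352, -21388775]]
... * rho(c^-1) = [[4, -3], [11, -8]]  ->  [[54872062, -40050987], [-265997933, 194151256]]
... * rho(c^-1) = [[4, -3], [11, -8]]  ->  [[-221072609, 155791710], [1071672084, -755216249]]
... * rho(b) = [[-5, 18], [-7, 25]]  ->  [[14821075, -84514212], [-71846677, 409691287]]
... * rho(a) = [[-1, -3], [5, 14]]  ->  [[-437392135, -1227662193], [2120303112, 5951218049]]
... * rho(a) = [[-1, -3], [5, 14]]  ->  [[-5700918830, -15875094297], [27635787133, 76956143350]]
... * rho(b) = [[-5, 18], [-7, 25]]  ->  [[139630254229, -499493896365], [-676871939115, 2421347752144]]
... * rho(a) = [[-1, -3], [5, 14]]  ->  [[-2637099736054, -7411805311797], [12783610699835, 35929484347361]]
... * rho(b^-1) = [[25, -18], [7, -5]]  ->  [[-117810130583929, 84526821807957], [571096657927402, -409752414333835]]
... * rho(c^-1) = [[4, -3], [11, -8]]  ->  [[458554517551811, -322784182711869], [-2222889925962577, 1564729340888474]]
... * rho(a) = [[-1, -3], [5, 14]]  ->  [[-2072475431111156, -5894642110621599], [10046536630404947, 28574880550326367]]
tr = -2072475431111156 + 28574880550326367 = 26502405119215211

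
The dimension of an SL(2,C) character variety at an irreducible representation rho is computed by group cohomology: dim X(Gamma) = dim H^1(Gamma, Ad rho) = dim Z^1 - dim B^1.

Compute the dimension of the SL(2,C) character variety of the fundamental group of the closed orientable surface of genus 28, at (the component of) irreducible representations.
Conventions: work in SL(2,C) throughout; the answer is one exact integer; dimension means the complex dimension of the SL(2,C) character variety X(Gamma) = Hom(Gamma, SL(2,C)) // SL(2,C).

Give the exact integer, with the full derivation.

The genus-28 surface group: 2g = 56 generators, one relator prod [a_i, b_i].
Before the relator condition, cocycle space has dim 3*56 = 168.
d_2 is surjective at irreducible rho (its cokernel H^2 is dual to H^0 = 0), so dim Z^1 = 168 - 3 = 165.
dim B^1 = 3 (coboundaries, injective at irreducible rho).
dim X = dim H^1 = 165 - 3 = 162.

162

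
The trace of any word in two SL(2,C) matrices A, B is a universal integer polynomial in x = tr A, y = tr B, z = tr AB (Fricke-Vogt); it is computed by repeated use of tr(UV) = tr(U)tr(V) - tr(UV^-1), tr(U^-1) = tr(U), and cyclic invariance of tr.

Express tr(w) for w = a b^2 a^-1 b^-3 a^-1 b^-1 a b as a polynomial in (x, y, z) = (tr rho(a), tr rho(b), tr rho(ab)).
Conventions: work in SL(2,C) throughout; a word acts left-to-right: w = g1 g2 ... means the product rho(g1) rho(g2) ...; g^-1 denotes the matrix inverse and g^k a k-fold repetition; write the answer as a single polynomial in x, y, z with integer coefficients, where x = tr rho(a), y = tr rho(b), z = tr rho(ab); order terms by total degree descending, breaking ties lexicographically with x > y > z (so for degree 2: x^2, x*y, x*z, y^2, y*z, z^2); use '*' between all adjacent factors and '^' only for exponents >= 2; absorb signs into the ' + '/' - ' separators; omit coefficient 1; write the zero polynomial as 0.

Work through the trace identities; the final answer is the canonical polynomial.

trace(b^2) = trace(b) trace(b) - trace(1)   [square of b] = y^2 - 2
trace(a b a b) = trace(b a) trace(b a) - trace(1)   [split at a repeated b] = z^2 - 2
trace(a b a) = trace(a) trace(b a) - trace(b)   [square of a] = x*z - y
trace(b a b a b) = trace(b) trace(a b a b) - trace(a b a)   [square of b] = y*z^2 - x*z - y
trace(b a b a b^2) = trace(b) trace(b a b a b) - trace(b a b a)   [square of b] = y^2*z^2 - x*y*z - y^2 - z^2 + 2
trace(a b a b a b) = trace(b a) trace(b a b a) - trace(b^-1 a^-1)   [split at a repeated b] = z^3 - 3*z
trace(b a b) = trace(b) trace(a b) - trace(a)   [square of b] = y*z - x
trace(a b a b a) = trace(a) trace(b a b a) - trace(b a b)   [square of a] = x*z^2 - y*z - x
trace(b a b a b^2 a) = trace(b) trace(a b a b a b) - trace(a b a b a)   [square of b] = y*z^3 - x*z^2 - 2*y*z + x
trace(b a b a b^2 a^-1) = trace(b a b a b^2) trace(a) - trace(b a b a b^2 a)   [inverse elimination on a] = x*y^2*z^2 - x^2*y*z - y*z^3 - x*y^2 + 2*y*z + x
trace(a^-1 b a b a b^2 a^-1) = trace(b a b a b^2 a^-1) trace(a) - trace(b a b a b^2)   [inverse elimination on a] = x^2*y^2*z^2 - x^3*y*z - x*y*z^3 - x^2*y^2 - y^2*z^2 + 3*x*y*z + x^2 + y^2 + z^2 - 2
trace(b^2 a b a b^2) = trace(b) trace(b a b a b^2) - trace(b a b a b)   [square of b] = y^3*z^2 - x*y^2*z - y^3 - 2*y*z^2 + x*z + 3*y
trace(a^2 b a) = trace(a) trace(b a^2) - trace(b a)   [square of a] = x^2*z - x*y - z
trace(a b a b^2 a) = trace(b) trace(a^2 b a b) - trace(a^2 b a)   [square of b] = x*y*z^2 - x^2*z - y^2*z + z
trace(b^2 a b a b^2 a) = trace(b) trace(a b a b^2 a b) - trace(a b a b^2 a)   [square of b] = y^2*z^3 - 2*x*y*z^2 + x^2*z - y^2*z + x*y - z
trace(b a b a b^2 a^-1 b) = trace(b^2 a b a b^2) trace(a) - trace(b^2 a b a b^2 a)   [inverse elimination on a] = x*y^3*z^2 - x^2*y^2*z - y^2*z^3 - x*y^3 + y^2*z + 2*x*y + z
trace(b a b a b a b^2) = trace(b) trace(a b a b a b^2) - trace(a b a b a b)   [square of b] = y^2*z^3 - x*y*z^2 - 2*y^2*z - z^3 + x*y + 3*z
trace(a b a b a b a b) = trace(b a) trace(b a b a b a) - trace(b^-1 a^-1 b^-1 a^-1)   [split at a repeated b] = z^4 - 4*z^2 + 2
trace(a b a b a b a) = trace(a) trace(b a b a b a) - trace(b a b a b)   [square of a] = x*z^3 - y*z^2 - 2*x*z + y
trace(b a b a b a b^2 a) = trace(b) trace(a b a b a b a b) - trace(a b a b a b a)   [square of b] = y*z^4 - x*z^3 - 3*y*z^2 + 2*x*z + y
trace(b a b a b^2 a^-1 b a) = trace(b a b a b a b^2) trace(a) - trace(b a b a b a b^2 a)   [inverse elimination on a] = x*y^2*z^3 - x^2*y*z^2 - y*z^4 - 2*x*y^2*z + x^2*y + 3*y*z^2 + x*z - y
trace(a^-1 b a b a b^2 a^-1 b) = trace(b a b a b^2 a^-1 b) trace(a) - trace(b a b a b^2 a^-1 b a)   [inverse elimination on a] = x^2*y^3*z^2 - x^3*y^2*z - 2*x*y^2*z^3 - x^2*y^3 + x^2*y*z^2 + y*z^4 + 3*x*y^2*z + x^2*y - 3*y*z^2 + y
trace(a b a b^2 a^-1 b^-1 a^-1 b) = trace(a^-1 b a b a b^2 a^-1) trace(b) - trace(a^-1 b a b a b^2 a^-1 b)   [inverse elimination on b] = x*y^2*z^3 - x^2*y*z^2 - y^3*z^2 - y*z^4 + y^3 + 4*y*z^2 - 3*y
trace(b^-1 a^-1 b^-1 a b a b^2 a^-1) = trace(a b a b^2 a^-1 b^-1 a^-1) trace(b) - trace(a b a b^2 a^-1 b^-1 a^-1 b)   [inverse elimination on b] = -x*y^2*z^3 + x^2*y*z^2 + y^3*z^2 + y*z^4 - 4*y*z^2 + y
trace(b a b^2) = trace(b) trace(a b^2) - trace(a b)   [square of b] = y^2*z - x*y - z
trace(a^-1 b^-1 a b a b^2) = trace(a b a b^2 a^-1) trace(b) - trace(a b a b^2 a^-1 b)   [inverse elimination on b] = -x*y^2*z^2 + x^2*y*z + y^3*z + y*z^3 - 3*y*z - x
trace(a^-1 b^-1 a b a b^2 a^-1) = trace(a^-1 b^-1 a b a b^2) trace(a) - trace(a^-1 b^-1 a b a b^2 a)   [inverse elimination on a] = -x^2*y^2*z^2 + x^3*y*z + x*y^3*z + x*y*z^3 - 3*x*y*z - x^2 - z^2 + 2
trace(b^-1 a^-1 b^-1 a b a b^2 a^-1 b^-1) = trace(b^-1 a^-1 b^-1 a b a b^2 a^-1) trace(b) - trace(b^-1 a^-1 b^-1 a b a b^2 a^-1 b)   [inverse elimination on b] = -x*y^3*z^3 + 2*x^2*y^2*z^2 + y^4*z^2 + y^2*z^4 - x^3*y*z - x*y^3*z - x*y*z^3 - 4*y^2*z^2 + 3*x*y*z + x^2 + y^2 + z^2 - 2
trace(a b^2 a^-1 b^-3 a^-1 b^-1 a b) = trace(b^-1 a^-1 b^-1 a b a b^2 a^-1 b^-1) trace(b) - trace(b^-1 a^-1 b^-1 a b a b^2 a^-1)   [inverse elimination on b] = -x*y^4*z^3 + 2*x^2*y^3*z^2 + y^5*z^2 + y^3*z^4 - x^3*y^2*z - x*y^4*z - x^2*y*z^2 - 5*y^3*z^2 - y*z^4 + 3*x*y^2*z + x^2*y + y^3 + 5*y*z^2 - 3*y

-x*y^4*z^3 + 2*x^2*y^3*z^2 + y^5*z^2 + y^3*z^4 - x^3*y^2*z - x*y^4*z - x^2*y*z^2 - 5*y^3*z^2 - y*z^4 + 3*x*y^2*z + x^2*y + y^3 + 5*y*z^2 - 3*y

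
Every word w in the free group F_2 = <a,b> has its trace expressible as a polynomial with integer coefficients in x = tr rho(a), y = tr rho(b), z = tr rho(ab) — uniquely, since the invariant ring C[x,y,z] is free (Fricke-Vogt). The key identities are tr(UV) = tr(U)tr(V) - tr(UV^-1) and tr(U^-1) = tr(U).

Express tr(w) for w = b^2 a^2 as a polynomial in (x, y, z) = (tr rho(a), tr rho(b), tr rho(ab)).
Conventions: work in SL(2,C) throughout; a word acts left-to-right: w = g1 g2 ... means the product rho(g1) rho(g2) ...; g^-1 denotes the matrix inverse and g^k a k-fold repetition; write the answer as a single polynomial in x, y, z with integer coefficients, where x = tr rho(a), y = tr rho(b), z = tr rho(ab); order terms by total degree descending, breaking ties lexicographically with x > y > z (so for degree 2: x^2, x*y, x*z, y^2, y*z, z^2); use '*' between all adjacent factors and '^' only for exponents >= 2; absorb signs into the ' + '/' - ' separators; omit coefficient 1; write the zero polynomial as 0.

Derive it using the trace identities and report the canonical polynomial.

tr(a^2 b) = tr(a)*tr(b a) - tr(b) = x*z - y
tr(a^2) = tr(a)*tr(a) - tr(1) = x^2 - 2
and tr(b^2 a^2) = tr(b)*tr(a^2 b) - tr(a^2) = x*y*z - x^2 - y^2 + 2

x*y*z - x^2 - y^2 + 2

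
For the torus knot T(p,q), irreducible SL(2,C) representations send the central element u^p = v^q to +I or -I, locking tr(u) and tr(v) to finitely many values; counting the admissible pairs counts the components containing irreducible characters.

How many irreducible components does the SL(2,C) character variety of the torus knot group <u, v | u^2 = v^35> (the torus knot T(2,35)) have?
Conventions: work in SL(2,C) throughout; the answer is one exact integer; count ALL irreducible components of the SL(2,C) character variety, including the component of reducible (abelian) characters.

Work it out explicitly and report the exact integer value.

In the torus knot group T(2,35), u^2 = v^35 is central, so an irreducible representation sends it to +I or -I (Schur).
On an irreducible component, tr(u) is locked at 2*cos(pi*alpha/2) for some alpha in 1..1, and tr(v) at 2*cos(pi*beta/35) for some beta in 1..34.
Consistency of u^2 = (-1)^alpha I with v^35 = (-1)^beta I forces alpha = beta (mod 2).
Counting: 1 odd alphas x 17 odd betas + 0 even alphas x 17 even betas = 17 + 0 = 17.
components with irreducible characters: 17; plus the single component of reducible (abelian) characters: total 18.

18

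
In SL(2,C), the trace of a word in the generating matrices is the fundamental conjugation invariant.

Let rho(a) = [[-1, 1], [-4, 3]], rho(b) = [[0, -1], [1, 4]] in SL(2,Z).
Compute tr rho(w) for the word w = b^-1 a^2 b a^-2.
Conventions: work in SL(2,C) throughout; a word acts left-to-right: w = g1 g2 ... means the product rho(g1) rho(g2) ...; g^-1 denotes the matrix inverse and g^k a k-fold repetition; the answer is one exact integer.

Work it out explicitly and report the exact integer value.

rho(b^-1) = [[4, 1], [-1, 0]]
... * rho(a) = [[-1, 1], [-4, 3]]  ->  [[-8, 7], [1, -1]]
... * rho(a) = [[-1, 1], [-4, 3]]  ->  [[-20, 13], [3, -2]]
... * rho(b) = [[0, -1], [1, 4]]  ->  [[13, 72], [-2, -11]]
... * rho(a^-1) = [[3, -1], [4, -1]]  ->  [[327, -85], [-50, 13]]
... * rho(a^-1) = [[3, -1], [4, -1]]  ->  [[641, -242], [-98, 37]]
tr = 641 + 37 = 678

678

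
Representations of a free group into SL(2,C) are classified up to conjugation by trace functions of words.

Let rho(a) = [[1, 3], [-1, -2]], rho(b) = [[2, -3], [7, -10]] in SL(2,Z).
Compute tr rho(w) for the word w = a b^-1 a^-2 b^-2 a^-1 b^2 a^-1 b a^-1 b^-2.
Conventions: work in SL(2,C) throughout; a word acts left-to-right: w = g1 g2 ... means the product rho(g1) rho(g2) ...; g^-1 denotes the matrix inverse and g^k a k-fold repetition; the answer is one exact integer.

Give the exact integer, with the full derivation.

rho(a) = [[1, 3], [-1, -2]]
... * rho(b^-1) = [[-10, 3], [-7, 2]]  ->  [[-31, 9], [24, -7]]
... * rho(a^-1) = [[-2, -3], [1, 1]]  ->  [[71, 102], [-55, -79]]
... * rho(a^-1) = [[-2, -3], [1, 1]]  ->  [[-40, -111], [31, 86]]
... * rho(b^-1) = [[-10, 3], [-7, 2]]  ->  [[1177, -342], [-912, 265]]
... * rho(b^-1) = [[-10, 3], [-7, 2]]  ->  [[-9376, 2847], [7265, -2206]]
... * rho(a^-1) = [[-2, -3], [1, 1]]  ->  [[21599, 30975], [-16736, -24001]]
... * rho(b) = [[2, -3], [7, -10]]  ->  [[260023, -374547], [-201479, 290218]]
... * rho(b) = [[2, -3], [7, -10]]  ->  [[-2101783, 2965401], [1628568, -2297743]]
... * rho(a^-1) = [[-2, -3], [1, 1]]  ->  [[7168967, 9270750], [-5554879, -7183447]]
... * rho(b) = [[2, -3], [7, -10]]  ->  [[79233184, -114214401], [-61393887, 88499107]]
... * rho(a^-1) = [[-2, -3], [1, 1]]  ->  [[-272680769, -351913953], [211286881, 272680768]]
... * rho(b^-1) = [[-10, 3], [-7, 2]]  ->  [[5190205361, -1521870213], [-4021634186, 1179222179]]
... * rho(b^-1) = [[-10, 3], [-7, 2]]  ->  [[-41248962119, 12526875657], [31961786607, -9706458200]]
tr = -41248962119 + -9706458200 = -50955420319

-50955420319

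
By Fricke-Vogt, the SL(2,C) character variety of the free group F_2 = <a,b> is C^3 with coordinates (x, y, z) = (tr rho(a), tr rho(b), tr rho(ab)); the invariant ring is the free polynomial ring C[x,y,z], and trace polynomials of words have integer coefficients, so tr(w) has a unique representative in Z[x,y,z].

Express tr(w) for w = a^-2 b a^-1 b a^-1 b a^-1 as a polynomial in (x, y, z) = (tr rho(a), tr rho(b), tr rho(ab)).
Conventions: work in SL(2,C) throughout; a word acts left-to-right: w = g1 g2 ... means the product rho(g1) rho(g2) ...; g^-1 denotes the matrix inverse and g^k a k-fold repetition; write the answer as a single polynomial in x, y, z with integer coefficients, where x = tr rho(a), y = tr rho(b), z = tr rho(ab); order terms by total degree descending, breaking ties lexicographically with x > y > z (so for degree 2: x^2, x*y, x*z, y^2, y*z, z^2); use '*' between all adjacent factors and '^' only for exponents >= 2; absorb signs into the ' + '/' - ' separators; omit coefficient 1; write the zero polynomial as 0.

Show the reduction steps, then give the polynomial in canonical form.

x^5*y^3 - 3*x^4*y^2*z - 2*x^3*y^3 + 3*x^3*y*z^2 + 5*x^2*y^2*z - x^2*z^3 - 2*x^3*y - 4*x*y*z^2 + 2*x^2*z + z^3 + 4*x*y - 3*z

tr(b^2) = tr(b) tr(b) - tr(1)  (reduce the b square) = y^2 - 2
tr(b^3) = tr(b) tr(b^2) - tr(b)  (reduce the b square) = y^3 - 3*y
tr(b a b) = tr(b) tr(a b) - tr(a)  (reduce the b square) = y*z - x
tr(b^3 a) = tr(b) tr(b a b) - tr(b a)  (reduce the b square) = y^2*z - x*y - z
tr(b a^-1 b^2) = tr(b^3) tr(a) - tr(b^3 a)  (eliminate a^-1) = x*y^3 - y^2*z - 2*x*y + z
tr(a b a b) = tr(a b) tr(a b) - tr(1)  (split on a) = z^2 - 2
tr(a b a) = tr(a) tr(b a) - tr(b)  (reduce the a square) = x*z - y
tr(b^2 a b a) = tr(b) tr(a b a b) - tr(a b a)  (reduce the b square) = y*z^2 - x*z - y
tr(b a^-1 b^2 a) = tr(b^2 a b) tr(a) - tr(b^2 a b a)  (eliminate a^-1) = x*y^2*z - x^2*y - y*z^2 + y
tr(a^-1 b a^-1 b^2) = tr(b a^-1 b^2) tr(a) - tr(b a^-1 b^2 a)  (eliminate a^-1) = x^2*y^3 - 2*x*y^2*z - x^2*y + y*z^2 + x*z - y
tr(a^-1 b a^-1 b^2 a^-1) = tr(a^-1 b a^-1 b^2) tr(a) - tr(a^-1 b a^-1 b^2 a)  (eliminate a^-1) = x^3*y^3 - 2*x^2*y^2*z - x^3*y - x*y^3 + x*y*z^2 + x^2*z + y^2*z + x*y - z
tr(b a^-3 b a^-1 b) = tr(a^-1 b a^-1 b^2 a^-1) tr(a) - tr(a^-1 b a^-1 b^2)  (eliminate a^-1) = x^4*y^3 - 2*x^3*y^2*z - x^4*y - 2*x^2*y^3 + x^2*y*z^2 + x^3*z + 3*x*y^2*z + 2*x^2*y - y*z^2 - 2*x*z + y
tr(b^2 a b a^-2) = tr(b^2 a b a^-1) tr(a) - tr(b^2 a b)  (eliminate a^-1) = x^2*y^2*z - x^3*y - x*y*z^2 - y^2*z + 2*x*y + z
tr(b a b a^-3 b) = tr(b^2 a b a^-2) tr(a) - tr(b^2 a b a^-1)  (eliminate a^-1) = x^3*y^2*z - x^4*y - x^2*y*z^2 - 2*x*y^2*z + 3*x^2*y + y*z^2 + x*z - y
tr(b a b a b a) = tr(a b a b) tr(a b) - tr(b a)  (split on a) = z^3 - 3*z
tr(a^-1 b a b a b) = tr(b a b a b) tr(a) - tr(b a b a b a)  (eliminate a^-1) = x*y*z^2 - x^2*z - z^3 - x*y + 3*z
tr(a^-2 b a b a b) = tr(a^-1 b a b a b) tr(a) - tr(a^-1 b a b a b a)  (eliminate a^-1) = x^2*y*z^2 - x^3*z - x*z^3 - x^2*y - y*z^2 + 4*x*z + y
tr(b a b a^-3 b a) = tr(a^-2 b a b a b) tr(a) - tr(a^-2 b a b a b a)  (eliminate a^-1) = x^3*y*z^2 - x^4*z - x^2*z^3 - x^3*y - 2*x*y*z^2 + 5*x^2*z + z^3 + 2*x*y - 3*z
tr(b a^-3 b a^-1 b a) = tr(b a b a^-3 b) tr(a) - tr(b a b a^-3 b a)  (eliminate a^-1) = x^4*y^2*z - x^5*y - 2*x^3*y*z^2 + x^4*z - 2*x^2*y^2*z + x^2*z^3 + 4*x^3*y + 3*x*y*z^2 - 4*x^2*z - z^3 - 3*x*y + 3*z
tr(a^-2 b a^-1 b a^-1 b a^-1) = tr(b a^-3 b a^-1 b) tr(a) - tr(b a^-3 b a^-1 b a)  (eliminate a^-1) = x^5*y^3 - 3*x^4*y^2*z - 2*x^3*y^3 + 3*x^3*y*z^2 + 5*x^2*y^2*z - x^2*z^3 - 2*x^3*y - 4*x*y*z^2 + 2*x^2*z + z^3 + 4*x*y - 3*z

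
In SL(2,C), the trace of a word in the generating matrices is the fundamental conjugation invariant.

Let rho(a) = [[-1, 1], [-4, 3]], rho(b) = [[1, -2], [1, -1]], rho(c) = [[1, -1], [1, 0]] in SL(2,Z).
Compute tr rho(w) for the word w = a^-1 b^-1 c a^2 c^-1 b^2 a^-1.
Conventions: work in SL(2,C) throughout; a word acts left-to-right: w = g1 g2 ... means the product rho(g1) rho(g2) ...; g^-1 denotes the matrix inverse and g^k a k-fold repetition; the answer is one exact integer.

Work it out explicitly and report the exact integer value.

rho(a^-1) = [[3, -1], [4, -1]]
... * rho(b^-1) = [[-1, 2], [-1, 1]]  ->  [[-2, 5], [-3, 7]]
... * rho(c) = [[1, -1], [1, 0]]  ->  [[3, 2], [4, 3]]
... * rho(a) = [[-1, 1], [-4, 3]]  ->  [[-11, 9], [-16, 13]]
... * rho(a) = [[-1, 1], [-4, 3]]  ->  [[-25, 16], [-36, 23]]
... * rho(c^-1) = [[0, 1], [-1, 1]]  ->  [[-16, -9], [-23, -13]]
... * rho(b) = [[1, -2], [1, -1]]  ->  [[-25, 41], [-36, 59]]
... * rho(b) = [[1, -2], [1, -1]]  ->  [[16, 9], [23, 13]]
... * rho(a^-1) = [[3, -1], [4, -1]]  ->  [[84, -25], [121, -36]]
tr = 84 + -36 = 48

48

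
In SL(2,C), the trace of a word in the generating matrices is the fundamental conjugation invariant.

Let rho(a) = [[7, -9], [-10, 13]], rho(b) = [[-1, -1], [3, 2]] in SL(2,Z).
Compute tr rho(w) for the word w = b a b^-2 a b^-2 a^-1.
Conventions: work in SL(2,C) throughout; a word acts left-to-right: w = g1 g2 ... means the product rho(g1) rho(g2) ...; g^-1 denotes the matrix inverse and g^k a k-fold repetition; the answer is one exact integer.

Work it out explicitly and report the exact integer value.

-742

rho(b) = [[-1, -1], [3, 2]]
... * rho(a) = [[7, -9], [-10, 13]]  ->  [[3, -4], [1, -1]]
... * rho(b^-1) = [[2, 1], [-3, -1]]  ->  [[18, 7], [5, 2]]
... * rho(b^-1) = [[2, 1], [-3, -1]]  ->  [[15, 11], [4, 3]]
... * rho(a) = [[7, -9], [-10, 13]]  ->  [[-5, 8], [-2, 3]]
... * rho(b^-1) = [[2, 1], [-3, -1]]  ->  [[-34, -13], [-13, -5]]
... * rho(b^-1) = [[2, 1], [-3, -1]]  ->  [[-29, -21], [-11, -8]]
... * rho(a^-1) = [[13, 9], [10, 7]]  ->  [[-587, -408], [-223, -155]]
tr = -587 + -155 = -742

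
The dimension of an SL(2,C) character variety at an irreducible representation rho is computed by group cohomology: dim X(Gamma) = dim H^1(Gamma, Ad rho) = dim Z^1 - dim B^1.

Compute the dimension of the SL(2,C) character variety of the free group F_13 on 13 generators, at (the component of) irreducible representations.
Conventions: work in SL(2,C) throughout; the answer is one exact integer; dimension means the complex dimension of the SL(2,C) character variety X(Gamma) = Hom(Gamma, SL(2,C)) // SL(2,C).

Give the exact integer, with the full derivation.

36

The free group F_13: 13 generators, no relators.
A cocycle picks one sl_2 vector per generator freely, giving dim Z^1 = 3*13 = 39.
Irreducibility makes the coboundary map sl_2 -> Z^1 injective (trivial centralizer), so dim B^1 = 3.
dim H^1 = 39 - 3 = 36, which is dim X.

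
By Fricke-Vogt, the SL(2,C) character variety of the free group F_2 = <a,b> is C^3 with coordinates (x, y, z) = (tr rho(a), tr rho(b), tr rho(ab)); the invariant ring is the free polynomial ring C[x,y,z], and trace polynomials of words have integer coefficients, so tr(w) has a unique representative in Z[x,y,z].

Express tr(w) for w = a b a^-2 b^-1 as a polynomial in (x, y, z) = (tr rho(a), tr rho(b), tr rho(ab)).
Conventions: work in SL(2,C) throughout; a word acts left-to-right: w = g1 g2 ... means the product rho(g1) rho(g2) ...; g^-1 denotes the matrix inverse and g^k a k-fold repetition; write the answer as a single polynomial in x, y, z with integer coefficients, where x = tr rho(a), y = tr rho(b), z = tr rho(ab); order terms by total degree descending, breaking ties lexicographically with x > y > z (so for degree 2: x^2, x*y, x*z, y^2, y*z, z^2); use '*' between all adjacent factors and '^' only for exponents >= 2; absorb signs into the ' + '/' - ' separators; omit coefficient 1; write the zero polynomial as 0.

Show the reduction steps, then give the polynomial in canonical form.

tr(b a^-1) = tr(b) tr(a) - tr(b a) = x*y - z
and tr(b a b) = tr(b) tr(a b) - tr(a) = y*z - x
tr(b a b a) = tr(b a) tr(b a) - tr(1) = z^2 - 2
next, tr(b a b a^-1) = tr(b a b) tr(a) - tr(b a b a) = x*y*z - x^2 - z^2 + 2
next, tr(a b a^-2 b) = tr(b a b a^-1) tr(a) - tr(b a b) = x^2*y*z - x^3 - x*z^2 - y*z + 3*x
and tr(a b a^-2 b^-1) = tr(a b a^-2) tr(b) - tr(a b a^-2 b) = -x^2*y*z + x^3 + x*y^2 + x*z^2 - 3*x

-x^2*y*z + x^3 + x*y^2 + x*z^2 - 3*x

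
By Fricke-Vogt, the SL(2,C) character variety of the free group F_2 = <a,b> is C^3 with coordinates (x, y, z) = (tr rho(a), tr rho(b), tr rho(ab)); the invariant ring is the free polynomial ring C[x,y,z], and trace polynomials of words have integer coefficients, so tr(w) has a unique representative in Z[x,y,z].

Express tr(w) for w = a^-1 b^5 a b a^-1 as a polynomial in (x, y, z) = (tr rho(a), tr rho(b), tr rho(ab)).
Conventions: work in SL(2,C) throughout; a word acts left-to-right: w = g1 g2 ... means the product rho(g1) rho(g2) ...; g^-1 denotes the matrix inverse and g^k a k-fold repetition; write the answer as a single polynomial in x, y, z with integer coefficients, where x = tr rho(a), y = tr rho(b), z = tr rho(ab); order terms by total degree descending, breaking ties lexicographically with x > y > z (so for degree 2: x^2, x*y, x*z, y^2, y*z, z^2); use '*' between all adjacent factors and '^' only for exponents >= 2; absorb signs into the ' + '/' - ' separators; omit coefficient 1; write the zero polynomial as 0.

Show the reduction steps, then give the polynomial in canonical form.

x^2*y^5*z - x^3*y^4 - x*y^4*z^2 - 3*x^2*y^3*z - y^5*z + 3*x^3*y^2 + 2*x*y^4 + 3*x*y^2*z^2 + x^2*y*z + 4*y^3*z - x^3 - 7*x*y^2 - x*z^2 - 3*y*z + 3*x

use: tr(b a b) = tr(b) tr(a b) - tr(a)   [square of b] = y*z - x
apply: tr(b^2 a b) = tr(b) tr(b a b) - tr(b a)   [square of b] = y^2*z - x*y - z
tr(a b^4) = tr(b) tr(b^2 a b) - tr(b^2 a)   [square of b] = y^3*z - x*y^2 - 2*y*z + x
tr(b^3 a b^2) = tr(b) tr(a b^4) - tr(a b^3)   [square of b] = y^4*z - x*y^3 - 3*y^2*z + 2*x*y + z
use: tr(b^5 a b) = tr(b) tr(b^3 a b^2) - tr(b^3 a b)   [square of b] = y^5*z - x*y^4 - 4*y^3*z + 3*x*y^2 + 3*y*z - x
tr(a b a b) = tr(b a) tr(b a) - tr(1)   [split at a repeated b] = z^2 - 2
tr(a b a) = tr(a) tr(b a) - tr(b)   [square of a] = x*z - y
tr(a b a b^2) = tr(b) tr(a b a b) - tr(a b a)   [square of b] = y*z^2 - x*z - y
tr(a b a b^3) = tr(b) tr(a b a b^2) - tr(a b a b)   [square of b] = y^2*z^2 - x*y*z - y^2 - z^2 + 2
apply: tr(a b a b^4) = tr(b) tr(a b a b^3) - tr(a b a b^2)   [square of b] = y^3*z^2 - x*y^2*z - y^3 - 2*y*z^2 + x*z + 3*y
apply: tr(b^5 a b a) = tr(b) tr(a b a b^4) - tr(a b a b^3)   [square of b] = y^4*z^2 - x*y^3*z - y^4 - 3*y^2*z^2 + 2*x*y*z + 4*y^2 + z^2 - 2
tr(b^5 a b a^-1) = tr(b^5 a b) tr(a) - tr(b^5 a b a)   [inverse elimination on a] = x*y^5*z - x^2*y^4 - y^4*z^2 - 3*x*y^3*z + 3*x^2*y^2 + y^4 + 3*y^2*z^2 + x*y*z - x^2 - 4*y^2 - z^2 + 2
tr(a^-1 b^5 a b a^-1) = tr(b^5 a b a^-1) tr(a) - tr(b^5 a b)   [inverse elimination on a] = x^2*y^5*z - x^3*y^4 - x*y^4*z^2 - 3*x^2*y^3*z - y^5*z + 3*x^3*y^2 + 2*x*y^4 + 3*x*y^2*z^2 + x^2*y*z + 4*y^3*z - x^3 - 7*x*y^2 - x*z^2 - 3*y*z + 3*x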